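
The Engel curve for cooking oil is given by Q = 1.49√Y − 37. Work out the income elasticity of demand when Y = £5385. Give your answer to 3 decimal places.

0.756

At Y = 5385: Q = 72.340.
dQ/dY = 1.49/(2√Y) = 0.0101523 at this income.
η = (dQ/dY)·(Y/Q) = 0.0101523 × (5385/72.340) = 0.756.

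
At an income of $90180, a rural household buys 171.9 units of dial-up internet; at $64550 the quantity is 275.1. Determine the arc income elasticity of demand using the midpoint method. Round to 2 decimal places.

ΔQ = 275.1 − 171.9 = 103.2; midpoint Q̄ = (171.9 + 275.1)/2 = 223.5.
ΔI = 64550 − 90180 = -25630; midpoint Ī = (90180 + 64550)/2 = 77365.
η = (ΔQ/Q̄) ÷ (ΔI/Ī) = (103.2/223.5) ÷ (-25630/77365) = -1.39.

-1.39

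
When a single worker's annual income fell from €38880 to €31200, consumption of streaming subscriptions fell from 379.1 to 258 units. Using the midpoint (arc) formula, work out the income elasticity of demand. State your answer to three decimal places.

ΔQ = 258 − 379.1 = -121.1; midpoint Q̄ = (379.1 + 258)/2 = 318.55.
ΔI = 31200 − 38880 = -7680; midpoint Ī = (38880 + 31200)/2 = 35040.
η = (ΔQ/Q̄) ÷ (ΔI/Ī) = (-121.1/318.55) ÷ (-7680/35040) = 1.734.

1.734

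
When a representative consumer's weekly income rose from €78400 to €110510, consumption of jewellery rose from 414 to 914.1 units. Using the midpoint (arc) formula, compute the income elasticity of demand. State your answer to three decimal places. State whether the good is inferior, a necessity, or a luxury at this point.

ΔQ = 914.1 − 414 = 500.1; midpoint Q̄ = (414 + 914.1)/2 = 664.05.
ΔI = 110510 − 78400 = 32110; midpoint Ī = (78400 + 110510)/2 = 94455.
η = (ΔQ/Q̄) ÷ (ΔI/Ī) = (500.1/664.05) ÷ (32110/94455) = 2.215.
η > 1 ⇒ luxury.

2.215 (luxury)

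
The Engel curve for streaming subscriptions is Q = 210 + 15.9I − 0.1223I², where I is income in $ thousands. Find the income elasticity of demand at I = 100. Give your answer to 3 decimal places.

At I = 100: Q = 577.0000.
dQ/dI = 15.9 − 0.2446I = -8.56000.
η = (dQ/dI)·(I/Q) = -8.56000 × (100/577.0000) = -1.484.

-1.484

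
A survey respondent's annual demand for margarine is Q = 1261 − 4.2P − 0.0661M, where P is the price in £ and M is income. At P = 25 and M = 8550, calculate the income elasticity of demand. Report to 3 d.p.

-0.957

At P = 25, M = 8550: Q = 590.845.
Holding P constant, ∂Q/∂M = −0.0661.
η_M = (∂Q/∂M)·(M/Q) = -0.0661 × (8550/590.845) = -0.957.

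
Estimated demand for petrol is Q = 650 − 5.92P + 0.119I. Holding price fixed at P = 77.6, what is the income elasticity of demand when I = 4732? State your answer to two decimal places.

0.75

At P = 77.6, I = 4732: Q = 753.716.
Holding P constant, ∂Q/∂I = 0.119.
η_I = (∂Q/∂I)·(I/Q) = 0.119 × (4732/753.716) = 0.75.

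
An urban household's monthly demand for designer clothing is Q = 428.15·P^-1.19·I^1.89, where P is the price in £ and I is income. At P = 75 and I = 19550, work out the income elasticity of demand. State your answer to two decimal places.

1.89

For a multiplicative demand Q = A·P^α·I^β, the income elasticity is β everywhere.
Here β = 1.89, so η = 1.89.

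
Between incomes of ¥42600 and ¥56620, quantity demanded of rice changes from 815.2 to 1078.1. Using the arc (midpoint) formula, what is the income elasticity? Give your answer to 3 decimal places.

0.983

ΔQ = 1078.1 − 815.2 = 262.9; midpoint Q̄ = (815.2 + 1078.1)/2 = 946.65.
ΔI = 56620 − 42600 = 14020; midpoint Ī = (42600 + 56620)/2 = 49610.
η = (ΔQ/Q̄) ÷ (ΔI/Ī) = (262.9/946.65) ÷ (14020/49610) = 0.983.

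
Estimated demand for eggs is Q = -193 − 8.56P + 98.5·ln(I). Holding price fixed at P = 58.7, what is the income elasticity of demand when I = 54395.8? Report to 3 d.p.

At P = 58.7, I = 54395.8: Q = 378.576.
Holding P constant, ∂Q/∂I = 98.5/I = 0.0018108.
η_I = (∂Q/∂I)·(I/Q) = 0.0018108 × (54395.8/378.576) = 0.260.

0.260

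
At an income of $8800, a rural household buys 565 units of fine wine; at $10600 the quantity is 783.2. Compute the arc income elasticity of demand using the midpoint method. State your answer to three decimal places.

1.744

ΔQ = 783.2 − 565 = 218.2; midpoint Q̄ = (565 + 783.2)/2 = 674.1.
ΔI = 10600 − 8800 = 1800; midpoint Ī = (8800 + 10600)/2 = 9700.
η = (ΔQ/Q̄) ÷ (ΔI/Ī) = (218.2/674.1) ÷ (1800/9700) = 1.744.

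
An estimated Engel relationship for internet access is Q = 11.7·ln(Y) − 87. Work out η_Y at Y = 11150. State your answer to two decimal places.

At Y = 11150: Q = 22.035.
dQ/dY = 11.7/Y = 0.00104933 at this income.
η = (dQ/dY)·(Y/Q) = 0.00104933 × (11150/22.035) = 0.53.

0.53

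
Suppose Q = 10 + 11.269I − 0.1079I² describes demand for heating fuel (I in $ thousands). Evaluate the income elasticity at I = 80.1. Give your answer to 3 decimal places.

-2.187

At I = 80.1: Q = 220.3594.
dQ/dI = 11.269 − 0.2158I = -6.01658.
η = (dQ/dI)·(I/Q) = -6.01658 × (80.1/220.3594) = -2.187.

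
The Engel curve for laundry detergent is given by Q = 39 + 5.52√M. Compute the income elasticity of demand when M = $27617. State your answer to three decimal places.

At M = 27617: Q = 956.334.
dQ/dM = 5.52/(2√M) = 0.0166081 at this income.
η = (dQ/dM)·(M/Q) = 0.0166081 × (27617/956.334) = 0.480.

0.480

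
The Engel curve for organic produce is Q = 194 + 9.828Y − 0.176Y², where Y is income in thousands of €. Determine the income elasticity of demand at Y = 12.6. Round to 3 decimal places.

0.234

At Y = 12.6: Q = 289.8910.
dQ/dY = 9.828 − 0.352Y = 5.39280.
η = (dQ/dY)·(Y/Q) = 5.39280 × (12.6/289.8910) = 0.234.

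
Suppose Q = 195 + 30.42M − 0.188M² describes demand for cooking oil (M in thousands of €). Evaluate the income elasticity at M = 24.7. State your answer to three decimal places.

At M = 24.7: Q = 831.6771.
dQ/dM = 30.42 − 0.376M = 21.13280.
η = (dQ/dM)·(M/Q) = 21.13280 × (24.7/831.6771) = 0.628.

0.628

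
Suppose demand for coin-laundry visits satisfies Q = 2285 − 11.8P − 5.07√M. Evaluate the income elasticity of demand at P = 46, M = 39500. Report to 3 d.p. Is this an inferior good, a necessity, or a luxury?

At P = 46, M = 39500: Q = 734.557.
Holding P constant, ∂Q/∂M = -5.07/(2√M) = -0.012755.
η_M = (∂Q/∂M)·(M/Q) = -0.012755 × (39500/734.557) = -0.686.
Since η < 0, this is an inferior good.

-0.686 (inferior good)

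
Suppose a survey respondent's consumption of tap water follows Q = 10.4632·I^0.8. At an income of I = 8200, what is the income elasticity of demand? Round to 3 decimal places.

0.800

For Q = A·I^β the income elasticity is constant and equal to β.
Here β = 0.8, so η = 0.800.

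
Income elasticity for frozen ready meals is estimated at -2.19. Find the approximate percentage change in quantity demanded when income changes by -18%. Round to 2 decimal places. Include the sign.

39.42%

%ΔQ ≈ η × %ΔI = -2.19 × (-18%) = 39.42%.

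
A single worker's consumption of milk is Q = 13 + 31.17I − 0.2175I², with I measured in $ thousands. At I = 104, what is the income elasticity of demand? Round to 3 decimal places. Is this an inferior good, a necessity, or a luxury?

At I = 104: Q = 902.2000.
dQ/dI = 31.17 − 0.435I = -14.07000.
η = (dQ/dI)·(I/Q) = -14.07000 × (104/902.2000) = -1.622.
η < 0 ⇒ inferior good.

-1.622 (inferior good)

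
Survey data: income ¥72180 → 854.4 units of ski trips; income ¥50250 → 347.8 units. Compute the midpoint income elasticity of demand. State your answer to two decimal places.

ΔQ = 347.8 − 854.4 = -506.6; midpoint Q̄ = (854.4 + 347.8)/2 = 601.1.
ΔI = 50250 − 72180 = -21930; midpoint Ī = (72180 + 50250)/2 = 61215.
η = (ΔQ/Q̄) ÷ (ΔI/Ī) = (-506.6/601.1) ÷ (-21930/61215) = 2.35.

2.35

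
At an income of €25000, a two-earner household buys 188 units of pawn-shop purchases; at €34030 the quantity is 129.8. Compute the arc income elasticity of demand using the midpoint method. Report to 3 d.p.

ΔQ = 129.8 − 188 = -58.2; midpoint Q̄ = (188 + 129.8)/2 = 158.9.
ΔI = 34030 − 25000 = 9030; midpoint Ī = (25000 + 34030)/2 = 29515.
η = (ΔQ/Q̄) ÷ (ΔI/Ī) = (-58.2/158.9) ÷ (9030/29515) = -1.197.

-1.197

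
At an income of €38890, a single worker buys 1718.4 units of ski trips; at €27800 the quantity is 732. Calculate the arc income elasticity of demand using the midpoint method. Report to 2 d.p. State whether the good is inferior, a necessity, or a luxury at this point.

2.42 (luxury)

ΔQ = 732 − 1718.4 = -986.4; midpoint Q̄ = (1718.4 + 732)/2 = 1225.2.
ΔI = 27800 − 38890 = -11090; midpoint Ī = (38890 + 27800)/2 = 33345.
η = (ΔQ/Q̄) ÷ (ΔI/Ī) = (-986.4/1225.2) ÷ (-11090/33345) = 2.42.
η > 1 ⇒ luxury.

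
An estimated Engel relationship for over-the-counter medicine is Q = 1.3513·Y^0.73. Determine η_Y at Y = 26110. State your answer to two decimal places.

0.73

For Q = A·Y^β the income elasticity is constant and equal to β.
Here β = 0.73, so η = 0.73.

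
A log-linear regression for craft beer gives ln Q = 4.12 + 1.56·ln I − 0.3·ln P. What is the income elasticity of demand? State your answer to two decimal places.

In a log-linear demand, the coefficient on ln I is the income elasticity.
So η = 1.56.

1.56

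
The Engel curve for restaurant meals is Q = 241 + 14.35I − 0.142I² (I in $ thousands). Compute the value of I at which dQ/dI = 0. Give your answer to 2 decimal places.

50.53

dQ/dI = 14.35 − 0.284I.
The good is inferior where dQ/dI < 0. Setting dQ/dI = 0 gives I = 14.35 / 0.284 = 50.53.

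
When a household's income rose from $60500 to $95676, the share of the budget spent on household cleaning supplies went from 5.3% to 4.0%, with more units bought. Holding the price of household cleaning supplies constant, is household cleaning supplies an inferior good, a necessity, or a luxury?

necessity

Quantity rises but the budget share falls as income rises, so 0 < η < 1.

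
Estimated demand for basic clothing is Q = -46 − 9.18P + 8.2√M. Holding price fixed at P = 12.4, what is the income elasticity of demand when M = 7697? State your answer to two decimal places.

0.64

At P = 12.4, M = 7697: Q = 559.575.
Holding P constant, ∂Q/∂M = 8.2/(2√M) = 0.0467329.
η_M = (∂Q/∂M)·(M/Q) = 0.0467329 × (7697/559.575) = 0.64.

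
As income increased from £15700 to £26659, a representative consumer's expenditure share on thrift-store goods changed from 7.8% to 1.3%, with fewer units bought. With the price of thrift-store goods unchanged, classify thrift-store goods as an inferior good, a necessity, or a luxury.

Quantity demanded falls as income rises, so η < 0.

inferior good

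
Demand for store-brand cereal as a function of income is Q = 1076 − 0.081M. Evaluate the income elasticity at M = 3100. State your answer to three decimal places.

-0.304

At M = 3100: Q = 824.900.
dQ/dM = −0.081.
η = (dQ/dM)·(M/Q) = -0.081 × (3100/824.900) = -0.304.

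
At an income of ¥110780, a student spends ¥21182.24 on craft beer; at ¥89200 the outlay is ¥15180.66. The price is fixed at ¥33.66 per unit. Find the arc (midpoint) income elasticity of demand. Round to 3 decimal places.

1.529

With a constant price, Q₁ = 21182.24/33.66 = 629.300 and Q₂ = 15180.66/33.66 = 451.000 (equivalently, work directly with expenditure since P cancels).
Midpoint %ΔQ = (15180.66 − 21182.24)/18181.45 = -0.33009; midpoint %ΔI = (89200 − 110780)/99990 = -0.21582.
η = -0.33009 / -0.21582 = 1.529.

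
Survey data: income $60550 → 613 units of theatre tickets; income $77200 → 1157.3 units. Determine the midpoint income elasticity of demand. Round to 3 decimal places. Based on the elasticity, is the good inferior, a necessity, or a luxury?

2.544 (luxury)

ΔQ = 1157.3 − 613 = 544.3; midpoint Q̄ = (613 + 1157.3)/2 = 885.15.
ΔI = 77200 − 60550 = 16650; midpoint Ī = (60550 + 77200)/2 = 68875.
η = (ΔQ/Q̄) ÷ (ΔI/Ī) = (544.3/885.15) ÷ (16650/68875) = 2.544.
η > 1 ⇒ luxury.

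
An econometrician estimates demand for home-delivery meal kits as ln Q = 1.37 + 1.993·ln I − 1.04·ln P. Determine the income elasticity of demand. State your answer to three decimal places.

1.993

In a log-linear demand, the coefficient on ln I is the income elasticity.
So η = 1.993.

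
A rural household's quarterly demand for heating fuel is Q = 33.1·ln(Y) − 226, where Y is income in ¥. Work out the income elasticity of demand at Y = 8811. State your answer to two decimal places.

0.44

At Y = 8811: Q = 74.672.
dQ/dY = 33.1/Y = 0.00375667 at this income.
η = (dQ/dY)·(Y/Q) = 0.00375667 × (8811/74.672) = 0.44.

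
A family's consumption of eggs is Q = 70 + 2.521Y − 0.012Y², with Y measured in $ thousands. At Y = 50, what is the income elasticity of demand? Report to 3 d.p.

At Y = 50: Q = 166.0500.
dQ/dY = 2.521 − 0.024Y = 1.32100.
η = (dQ/dY)·(Y/Q) = 1.32100 × (50/166.0500) = 0.398.

0.398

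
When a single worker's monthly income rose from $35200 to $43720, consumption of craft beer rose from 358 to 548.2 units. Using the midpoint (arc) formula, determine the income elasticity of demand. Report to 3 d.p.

ΔQ = 548.2 − 358 = 190.2; midpoint Q̄ = (358 + 548.2)/2 = 453.1.
ΔI = 43720 − 35200 = 8520; midpoint Ī = (35200 + 43720)/2 = 39460.
η = (ΔQ/Q̄) ÷ (ΔI/Ī) = (190.2/453.1) ÷ (8520/39460) = 1.944.

1.944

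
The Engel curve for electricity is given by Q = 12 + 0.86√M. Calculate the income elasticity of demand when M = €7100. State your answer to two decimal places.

0.43

At M = 7100: Q = 84.465.
dQ/dM = 0.86/(2√M) = 0.00510316 at this income.
η = (dQ/dM)·(M/Q) = 0.00510316 × (7100/84.465) = 0.43.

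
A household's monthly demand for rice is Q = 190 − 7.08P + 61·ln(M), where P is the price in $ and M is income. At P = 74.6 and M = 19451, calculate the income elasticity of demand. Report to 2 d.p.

0.23

At P = 74.6, M = 19451: Q = 264.247.
Holding P constant, ∂Q/∂M = 61/M = 0.00313609.
η_M = (∂Q/∂M)·(M/Q) = 0.00313609 × (19451/264.247) = 0.23.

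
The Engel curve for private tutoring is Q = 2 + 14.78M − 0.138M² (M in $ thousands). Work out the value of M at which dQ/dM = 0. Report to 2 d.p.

53.55

dQ/dM = 14.78 − 0.276M.
The good is inferior where dQ/dM < 0. Setting dQ/dM = 0 gives M = 14.78 / 0.276 = 53.55.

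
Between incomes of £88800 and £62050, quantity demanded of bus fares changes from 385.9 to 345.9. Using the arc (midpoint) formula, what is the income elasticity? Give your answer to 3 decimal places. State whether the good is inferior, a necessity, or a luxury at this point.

ΔQ = 345.9 − 385.9 = -40; midpoint Q̄ = (385.9 + 345.9)/2 = 365.9.
ΔI = 62050 − 88800 = -26750; midpoint Ī = (88800 + 62050)/2 = 75425.
η = (ΔQ/Q̄) ÷ (ΔI/Ī) = (-40/365.9) ÷ (-26750/75425) = 0.308.
0 < η < 1 ⇒ necessity.

0.308 (necessity)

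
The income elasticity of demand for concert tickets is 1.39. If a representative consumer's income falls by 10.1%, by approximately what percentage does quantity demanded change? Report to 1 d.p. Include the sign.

%ΔQ ≈ η × %ΔI = 1.39 × (-10.1%) = -14.0%.

-14.0%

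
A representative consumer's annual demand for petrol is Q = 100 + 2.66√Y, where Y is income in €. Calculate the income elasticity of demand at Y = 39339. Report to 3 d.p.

0.420

At Y = 39339: Q = 627.586.
dQ/dY = 2.66/(2√Y) = 0.00670564 at this income.
η = (dQ/dY)·(Y/Q) = 0.00670564 × (39339/627.586) = 0.420.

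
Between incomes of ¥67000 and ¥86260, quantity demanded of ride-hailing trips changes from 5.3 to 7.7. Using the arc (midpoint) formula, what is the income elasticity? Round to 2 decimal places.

ΔQ = 7.7 − 5.3 = 2.4; midpoint Q̄ = (5.3 + 7.7)/2 = 6.5.
ΔI = 86260 − 67000 = 19260; midpoint Ī = (67000 + 86260)/2 = 76630.
η = (ΔQ/Q̄) ÷ (ΔI/Ī) = (2.4/6.5) ÷ (19260/76630) = 1.47.

1.47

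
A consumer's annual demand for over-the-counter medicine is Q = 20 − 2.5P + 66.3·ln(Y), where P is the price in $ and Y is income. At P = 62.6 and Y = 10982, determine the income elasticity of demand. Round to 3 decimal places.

0.138

At P = 62.6, Y = 10982: Q = 480.356.
Holding P constant, ∂Q/∂Y = 66.3/Y = 0.00603715.
η_Y = (∂Q/∂Y)·(Y/Q) = 0.00603715 × (10982/480.356) = 0.138.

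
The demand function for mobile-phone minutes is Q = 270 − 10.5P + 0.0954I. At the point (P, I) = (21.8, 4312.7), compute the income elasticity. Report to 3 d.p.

0.909

At P = 21.8, I = 4312.7: Q = 452.532.
Holding P constant, ∂Q/∂I = 0.0954.
η_I = (∂Q/∂I)·(I/Q) = 0.0954 × (4312.7/452.532) = 0.909.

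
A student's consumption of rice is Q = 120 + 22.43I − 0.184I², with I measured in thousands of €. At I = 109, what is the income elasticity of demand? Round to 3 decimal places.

At I = 109: Q = 378.7660.
dQ/dI = 22.43 − 0.368I = -17.68200.
η = (dQ/dI)·(I/Q) = -17.68200 × (109/378.7660) = -5.088.

-5.088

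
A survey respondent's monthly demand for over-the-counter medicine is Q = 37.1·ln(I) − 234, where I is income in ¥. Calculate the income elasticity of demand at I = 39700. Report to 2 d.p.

At I = 39700: Q = 158.856.
dQ/dI = 37.1/I = 0.000934509 at this income.
η = (dQ/dI)·(I/Q) = 0.000934509 × (39700/158.856) = 0.23.

0.23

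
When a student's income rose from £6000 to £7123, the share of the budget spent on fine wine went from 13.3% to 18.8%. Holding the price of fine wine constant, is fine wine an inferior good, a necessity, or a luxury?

luxury

The budget share rises as income rises, so η > 1.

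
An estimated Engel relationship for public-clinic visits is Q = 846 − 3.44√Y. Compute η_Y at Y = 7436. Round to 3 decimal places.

At Y = 7436: Q = 549.361.
dQ/dY = -3.44/(2√Y) = -0.0199461 at this income.
η = (dQ/dY)·(Y/Q) = -0.0199461 × (7436/549.361) = -0.270.

-0.270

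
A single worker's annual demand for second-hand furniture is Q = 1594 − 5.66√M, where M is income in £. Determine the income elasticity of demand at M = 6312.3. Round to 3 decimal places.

At M = 6312.3: Q = 1144.313.
dQ/dM = -5.66/(2√M) = -0.0356199 at this income.
η = (dQ/dM)·(M/Q) = -0.0356199 × (6312.3/1144.313) = -0.196.

-0.196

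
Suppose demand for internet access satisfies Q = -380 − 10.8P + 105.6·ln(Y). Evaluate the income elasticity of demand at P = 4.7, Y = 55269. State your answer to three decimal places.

0.146

At P = 4.7, Y = 55269: Q = 722.389.
Holding P constant, ∂Q/∂Y = 105.6/Y = 0.00191066.
η_Y = (∂Q/∂Y)·(Y/Q) = 0.00191066 × (55269/722.389) = 0.146.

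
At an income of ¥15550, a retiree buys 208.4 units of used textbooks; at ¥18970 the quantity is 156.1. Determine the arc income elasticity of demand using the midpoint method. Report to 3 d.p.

ΔQ = 156.1 − 208.4 = -52.3; midpoint Q̄ = (208.4 + 156.1)/2 = 182.25.
ΔI = 18970 − 15550 = 3420; midpoint Ī = (15550 + 18970)/2 = 17260.
η = (ΔQ/Q̄) ÷ (ΔI/Ī) = (-52.3/182.25) ÷ (3420/17260) = -1.448.

-1.448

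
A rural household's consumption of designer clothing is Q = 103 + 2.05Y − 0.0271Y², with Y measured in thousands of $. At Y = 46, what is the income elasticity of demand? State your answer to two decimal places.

At Y = 46: Q = 139.9564.
dQ/dY = 2.05 − 0.0542Y = -0.44320.
η = (dQ/dY)·(Y/Q) = -0.44320 × (46/139.9564) = -0.15.

-0.15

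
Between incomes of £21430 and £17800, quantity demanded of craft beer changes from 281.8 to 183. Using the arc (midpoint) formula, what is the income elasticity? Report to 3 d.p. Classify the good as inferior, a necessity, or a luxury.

ΔQ = 183 − 281.8 = -98.8; midpoint Q̄ = (281.8 + 183)/2 = 232.4.
ΔI = 17800 − 21430 = -3630; midpoint Ī = (21430 + 17800)/2 = 19615.
η = (ΔQ/Q̄) ÷ (ΔI/Ī) = (-98.8/232.4) ÷ (-3630/19615) = 2.297.
η > 1 ⇒ luxury.

2.297 (luxury)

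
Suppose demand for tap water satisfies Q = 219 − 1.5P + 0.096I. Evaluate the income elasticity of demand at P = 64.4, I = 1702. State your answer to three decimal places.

0.572

At P = 64.4, I = 1702: Q = 285.792.
Holding P constant, ∂Q/∂I = 0.096.
η_I = (∂Q/∂I)·(I/Q) = 0.096 × (1702/285.792) = 0.572.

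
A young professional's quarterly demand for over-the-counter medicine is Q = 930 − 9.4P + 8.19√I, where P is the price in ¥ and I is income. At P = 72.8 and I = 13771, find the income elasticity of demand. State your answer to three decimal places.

At P = 72.8, I = 13771: Q = 1206.776.
Holding P constant, ∂Q/∂I = 8.19/(2√I) = 0.0348956.
η_I = (∂Q/∂I)·(I/Q) = 0.0348956 × (13771/1206.776) = 0.398.

0.398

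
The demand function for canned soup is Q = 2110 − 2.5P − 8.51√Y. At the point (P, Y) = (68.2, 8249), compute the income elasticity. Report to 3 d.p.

At P = 68.2, Y = 8249: Q = 1166.588.
Holding P constant, ∂Q/∂Y = -8.51/(2√Y) = -0.0468488.
η_Y = (∂Q/∂Y)·(Y/Q) = -0.0468488 × (8249/1166.588) = -0.331.

-0.331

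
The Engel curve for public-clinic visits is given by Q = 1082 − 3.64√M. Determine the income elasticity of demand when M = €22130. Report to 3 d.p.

-0.501

At M = 22130: Q = 540.508.
dQ/dM = -3.64/(2√M) = -0.0122343 at this income.
η = (dQ/dM)·(M/Q) = -0.0122343 × (22130/540.508) = -0.501.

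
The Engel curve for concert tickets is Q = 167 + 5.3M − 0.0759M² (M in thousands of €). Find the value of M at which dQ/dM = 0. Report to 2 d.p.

34.91

dQ/dM = 5.3 − 0.1518M.
The good is inferior where dQ/dM < 0. Setting dQ/dM = 0 gives M = 5.3 / 0.1518 = 34.91.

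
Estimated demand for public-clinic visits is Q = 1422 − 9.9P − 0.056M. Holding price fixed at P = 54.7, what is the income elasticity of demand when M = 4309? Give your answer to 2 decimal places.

At P = 54.7, M = 4309: Q = 639.166.
Holding P constant, ∂Q/∂M = −0.056.
η_M = (∂Q/∂M)·(M/Q) = -0.056 × (4309/639.166) = -0.38.

-0.38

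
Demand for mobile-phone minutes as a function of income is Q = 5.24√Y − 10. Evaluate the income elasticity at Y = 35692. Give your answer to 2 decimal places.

At Y = 35692: Q = 979.958.
dQ/dY = 5.24/(2√Y) = 0.0138681 at this income.
η = (dQ/dY)·(Y/Q) = 0.0138681 × (35692/979.958) = 0.51.

0.51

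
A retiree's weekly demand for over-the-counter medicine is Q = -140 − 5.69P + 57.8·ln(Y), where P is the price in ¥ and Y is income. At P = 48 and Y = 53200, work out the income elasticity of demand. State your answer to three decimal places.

0.268

At P = 48, Y = 53200: Q = 215.849.
Holding P constant, ∂Q/∂Y = 57.8/Y = 0.00108647.
η_Y = (∂Q/∂Y)·(Y/Q) = 0.00108647 × (53200/215.849) = 0.268.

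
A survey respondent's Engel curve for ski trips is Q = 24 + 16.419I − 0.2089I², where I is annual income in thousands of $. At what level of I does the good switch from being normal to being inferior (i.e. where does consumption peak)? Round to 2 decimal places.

dQ/dI = 16.419 − 0.4178I.
The good is inferior where dQ/dI < 0. Setting dQ/dI = 0 gives I = 16.419 / 0.4178 = 39.30.

39.30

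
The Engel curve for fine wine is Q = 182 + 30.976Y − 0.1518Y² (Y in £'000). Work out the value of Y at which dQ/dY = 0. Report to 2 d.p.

102.03

dQ/dY = 30.976 − 0.3036Y.
The good is inferior where dQ/dY < 0. Setting dQ/dY = 0 gives Y = 30.976 / 0.3036 = 102.03.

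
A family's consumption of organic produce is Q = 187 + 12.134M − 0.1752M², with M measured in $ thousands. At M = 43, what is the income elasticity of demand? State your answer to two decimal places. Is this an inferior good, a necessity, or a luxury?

At M = 43: Q = 384.8172.
dQ/dM = 12.134 − 0.3504M = -2.93320.
η = (dQ/dM)·(M/Q) = -2.93320 × (43/384.8172) = -0.33.
η < 0 ⇒ inferior good.

-0.33 (inferior good)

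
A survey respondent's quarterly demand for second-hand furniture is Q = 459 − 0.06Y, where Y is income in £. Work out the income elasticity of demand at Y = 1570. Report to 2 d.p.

-0.26

At Y = 1570: Q = 364.800.
dQ/dY = −0.06.
η = (dQ/dY)·(Y/Q) = -0.06 × (1570/364.800) = -0.26.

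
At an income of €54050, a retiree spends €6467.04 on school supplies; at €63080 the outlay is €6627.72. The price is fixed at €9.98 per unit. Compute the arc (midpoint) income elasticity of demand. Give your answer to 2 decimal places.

0.16

With a constant price, Q₁ = 6467.04/9.98 = 648.000 and Q₂ = 6627.72/9.98 = 664.100 (equivalently, work directly with expenditure since P cancels).
Midpoint %ΔQ = (6627.72 − 6467.04)/6547.38 = 0.02454; midpoint %ΔI = (63080 − 54050)/58565 = 0.15419.
η = 0.02454 / 0.15419 = 0.16.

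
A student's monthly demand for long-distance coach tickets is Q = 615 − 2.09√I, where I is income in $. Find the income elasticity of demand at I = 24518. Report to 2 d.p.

At I = 24518: Q = 287.743.
dQ/dI = -2.09/(2√I) = -0.00667381 at this income.
η = (dQ/dI)·(I/Q) = -0.00667381 × (24518/287.743) = -0.57.

-0.57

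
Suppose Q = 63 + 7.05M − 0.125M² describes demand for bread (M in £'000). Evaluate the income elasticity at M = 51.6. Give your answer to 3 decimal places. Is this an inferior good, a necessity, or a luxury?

-3.213 (inferior good)

At M = 51.6: Q = 93.9600.
dQ/dM = 7.05 − 0.25M = -5.85000.
η = (dQ/dM)·(M/Q) = -5.85000 × (51.6/93.9600) = -3.213.
η < 0 ⇒ inferior good.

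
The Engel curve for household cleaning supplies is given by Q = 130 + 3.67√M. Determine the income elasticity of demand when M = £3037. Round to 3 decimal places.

At M = 3037: Q = 332.250.
dQ/dM = 3.67/(2√M) = 0.0332977 at this income.
η = (dQ/dM)·(M/Q) = 0.0332977 × (3037/332.250) = 0.304.

0.304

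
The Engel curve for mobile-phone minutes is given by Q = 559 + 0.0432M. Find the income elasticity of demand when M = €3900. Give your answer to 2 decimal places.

At M = 3900: Q = 727.480.
dQ/dM = 0.0432.
η = (dQ/dM)·(M/Q) = 0.0432 × (3900/727.480) = 0.23.

0.23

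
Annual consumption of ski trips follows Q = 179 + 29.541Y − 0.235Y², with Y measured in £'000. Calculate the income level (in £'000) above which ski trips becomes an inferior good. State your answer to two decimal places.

dQ/dY = 29.541 − 0.47Y.
The good is inferior where dQ/dY < 0. Setting dQ/dY = 0 gives Y = 29.541 / 0.47 = 62.85.

62.85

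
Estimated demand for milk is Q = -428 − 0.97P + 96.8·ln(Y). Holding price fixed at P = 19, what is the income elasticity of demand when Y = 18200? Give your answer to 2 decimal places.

0.19

At P = 19, Y = 18200: Q = 503.098.
Holding P constant, ∂Q/∂Y = 96.8/Y = 0.00531868.
η_Y = (∂Q/∂Y)·(Y/Q) = 0.00531868 × (18200/503.098) = 0.19.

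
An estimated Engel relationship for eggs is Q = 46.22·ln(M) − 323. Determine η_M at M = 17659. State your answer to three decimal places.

0.358

At M = 17659: Q = 128.985.
dQ/dM = 46.22/M = 0.00261736 at this income.
η = (dQ/dM)·(M/Q) = 0.00261736 × (17659/128.985) = 0.358.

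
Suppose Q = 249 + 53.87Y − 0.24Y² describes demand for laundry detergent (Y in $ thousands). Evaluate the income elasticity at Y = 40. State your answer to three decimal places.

At Y = 40: Q = 2019.8000.
dQ/dY = 53.87 − 0.48Y = 34.67000.
η = (dQ/dY)·(Y/Q) = 34.67000 × (40/2019.8000) = 0.687.

0.687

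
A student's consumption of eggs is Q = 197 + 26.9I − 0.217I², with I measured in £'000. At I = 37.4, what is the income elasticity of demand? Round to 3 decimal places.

At I = 37.4: Q = 899.5291.
dQ/dI = 26.9 − 0.434I = 10.66840.
η = (dQ/dI)·(I/Q) = 10.66840 × (37.4/899.5291) = 0.444.

0.444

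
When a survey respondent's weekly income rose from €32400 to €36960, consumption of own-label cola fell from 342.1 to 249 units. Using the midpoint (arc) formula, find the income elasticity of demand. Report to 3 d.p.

-2.396

ΔQ = 249 − 342.1 = -93.1; midpoint Q̄ = (342.1 + 249)/2 = 295.55.
ΔI = 36960 − 32400 = 4560; midpoint Ī = (32400 + 36960)/2 = 34680.
η = (ΔQ/Q̄) ÷ (ΔI/Ī) = (-93.1/295.55) ÷ (4560/34680) = -2.396.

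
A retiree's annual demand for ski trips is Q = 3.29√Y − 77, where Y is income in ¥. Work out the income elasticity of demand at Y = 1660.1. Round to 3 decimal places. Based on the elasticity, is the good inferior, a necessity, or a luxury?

At Y = 1660.1: Q = 57.049.
dQ/dY = 3.29/(2√Y) = 0.0403737 at this income.
η = (dQ/dY)·(Y/Q) = 0.0403737 × (1660.1/57.049) = 1.175.
Since η > 1, the good is a luxury.

1.175 (luxury)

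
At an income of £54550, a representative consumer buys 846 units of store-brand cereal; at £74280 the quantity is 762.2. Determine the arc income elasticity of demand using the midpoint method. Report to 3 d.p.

ΔQ = 762.2 − 846 = -83.8; midpoint Q̄ = (846 + 762.2)/2 = 804.1.
ΔI = 74280 − 54550 = 19730; midpoint Ī = (54550 + 74280)/2 = 64415.
η = (ΔQ/Q̄) ÷ (ΔI/Ī) = (-83.8/804.1) ÷ (19730/64415) = -0.340.

-0.340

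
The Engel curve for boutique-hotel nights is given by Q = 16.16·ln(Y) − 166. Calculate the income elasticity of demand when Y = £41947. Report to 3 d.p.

2.689

At Y = 41947: Q = 6.010.
dQ/dY = 16.16/Y = 0.000385248 at this income.
η = (dQ/dY)·(Y/Q) = 0.000385248 × (41947/6.010) = 2.689.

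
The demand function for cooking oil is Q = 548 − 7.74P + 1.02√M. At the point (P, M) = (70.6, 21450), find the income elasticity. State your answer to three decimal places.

0.495

At P = 70.6, M = 21450: Q = 150.943.
Holding P constant, ∂Q/∂M = 1.02/(2√M) = 0.00348222.
η_M = (∂Q/∂M)·(M/Q) = 0.00348222 × (21450/150.943) = 0.495.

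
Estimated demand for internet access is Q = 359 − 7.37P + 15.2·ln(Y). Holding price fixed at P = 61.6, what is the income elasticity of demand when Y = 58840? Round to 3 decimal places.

0.211

At P = 61.6, Y = 58840: Q = 71.943.
Holding P constant, ∂Q/∂Y = 15.2/Y = 0.000258328.
η_Y = (∂Q/∂Y)·(Y/Q) = 0.000258328 × (58840/71.943) = 0.211.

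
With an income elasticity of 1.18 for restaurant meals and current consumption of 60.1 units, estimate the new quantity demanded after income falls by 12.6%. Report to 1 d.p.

51.2

%ΔQ ≈ η × %ΔI = 1.18 × (-12.6%) = -14.868%.
New Q ≈ 60.1 × (1 − 0.14868) = 51.2.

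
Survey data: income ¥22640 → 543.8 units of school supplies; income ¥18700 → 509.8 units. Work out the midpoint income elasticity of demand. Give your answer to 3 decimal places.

0.339

ΔQ = 509.8 − 543.8 = -34; midpoint Q̄ = (543.8 + 509.8)/2 = 526.8.
ΔI = 18700 − 22640 = -3940; midpoint Ī = (22640 + 18700)/2 = 20670.
η = (ΔQ/Q̄) ÷ (ΔI/Ī) = (-34/526.8) ÷ (-3940/20670) = 0.339.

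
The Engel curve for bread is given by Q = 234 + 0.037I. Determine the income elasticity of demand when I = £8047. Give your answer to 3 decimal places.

0.560

At I = 8047: Q = 531.739.
dQ/dI = 0.037.
η = (dQ/dI)·(I/Q) = 0.037 × (8047/531.739) = 0.560.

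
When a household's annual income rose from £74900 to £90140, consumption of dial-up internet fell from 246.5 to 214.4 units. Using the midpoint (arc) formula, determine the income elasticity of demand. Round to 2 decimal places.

ΔQ = 214.4 − 246.5 = -32.1; midpoint Q̄ = (246.5 + 214.4)/2 = 230.45.
ΔI = 90140 − 74900 = 15240; midpoint Ī = (74900 + 90140)/2 = 82520.
η = (ΔQ/Q̄) ÷ (ΔI/Ī) = (-32.1/230.45) ÷ (15240/82520) = -0.75.

-0.75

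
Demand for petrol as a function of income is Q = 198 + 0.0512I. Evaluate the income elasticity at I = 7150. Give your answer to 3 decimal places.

At I = 7150: Q = 564.080.
dQ/dI = 0.0512.
η = (dQ/dI)·(I/Q) = 0.0512 × (7150/564.080) = 0.649.

0.649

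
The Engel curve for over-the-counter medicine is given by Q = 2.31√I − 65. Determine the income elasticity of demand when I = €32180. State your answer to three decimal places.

At I = 32180: Q = 349.386.
dQ/dI = 2.31/(2√I) = 0.00643856 at this income.
η = (dQ/dI)·(I/Q) = 0.00643856 × (32180/349.386) = 0.593.

0.593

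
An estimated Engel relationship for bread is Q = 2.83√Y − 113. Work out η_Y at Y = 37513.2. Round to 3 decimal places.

At Y = 37513.2: Q = 435.124.
dQ/dY = 2.83/(2√Y) = 0.00730574 at this income.
η = (dQ/dY)·(Y/Q) = 0.00730574 × (37513.2/435.124) = 0.630.

0.630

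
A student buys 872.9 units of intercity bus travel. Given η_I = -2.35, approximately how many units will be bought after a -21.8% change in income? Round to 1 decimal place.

1320.1

%ΔQ ≈ η × %ΔI = -2.35 × (-21.8%) = 51.23%.
New Q ≈ 872.9 × (1 + 0.5123) = 1320.1.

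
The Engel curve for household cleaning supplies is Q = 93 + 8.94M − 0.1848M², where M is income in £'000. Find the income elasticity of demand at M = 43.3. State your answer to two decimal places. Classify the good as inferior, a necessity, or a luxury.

-2.29 (inferior good)

At M = 43.3: Q = 133.6223.
dQ/dM = 8.94 − 0.3696M = -7.06368.
η = (dQ/dM)·(M/Q) = -7.06368 × (43.3/133.6223) = -2.29.
η < 0 ⇒ inferior good.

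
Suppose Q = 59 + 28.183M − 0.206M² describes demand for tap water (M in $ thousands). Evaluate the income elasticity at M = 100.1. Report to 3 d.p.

At M = 100.1: Q = 815.9962.
dQ/dM = 28.183 − 0.412M = -13.05820.
η = (dQ/dM)·(M/Q) = -13.05820 × (100.1/815.9962) = -1.602.

-1.602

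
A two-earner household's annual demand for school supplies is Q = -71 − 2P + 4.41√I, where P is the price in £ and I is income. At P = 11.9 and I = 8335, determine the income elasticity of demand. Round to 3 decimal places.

At P = 11.9, I = 8335: Q = 307.816.
Holding P constant, ∂Q/∂I = 4.41/(2√I) = 0.0241521.
η_I = (∂Q/∂I)·(I/Q) = 0.0241521 × (8335/307.816) = 0.654.

0.654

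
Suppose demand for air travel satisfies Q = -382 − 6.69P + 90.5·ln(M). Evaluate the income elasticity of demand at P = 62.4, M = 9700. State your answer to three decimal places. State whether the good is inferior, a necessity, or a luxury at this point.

2.889 (luxury)

At P = 62.4, M = 9700: Q = 31.323.
Holding P constant, ∂Q/∂M = 90.5/M = 0.0093299.
η_M = (∂Q/∂M)·(M/Q) = 0.0093299 × (9700/31.323) = 2.889.
Since η > 1, this is a luxury.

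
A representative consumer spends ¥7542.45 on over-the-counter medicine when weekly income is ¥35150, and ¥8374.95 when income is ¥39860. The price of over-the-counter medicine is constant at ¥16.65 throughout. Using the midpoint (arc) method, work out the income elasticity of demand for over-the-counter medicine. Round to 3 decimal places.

With a constant price, Q₁ = 7542.45/16.65 = 453.000 and Q₂ = 8374.95/16.65 = 503.000 (equivalently, work directly with expenditure since P cancels).
Midpoint %ΔQ = (8374.95 − 7542.45)/7958.70 = 0.10460; midpoint %ΔI = (39860 − 35150)/37505 = 0.12558.
η = 0.10460 / 0.12558 = 0.833.

0.833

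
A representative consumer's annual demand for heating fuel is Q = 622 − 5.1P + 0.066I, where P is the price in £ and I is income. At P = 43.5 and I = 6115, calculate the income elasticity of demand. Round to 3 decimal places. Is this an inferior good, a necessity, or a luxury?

0.502 (necessity)

At P = 43.5, I = 6115: Q = 803.740.
Holding P constant, ∂Q/∂I = 0.066.
η_I = (∂Q/∂I)·(I/Q) = 0.066 × (6115/803.740) = 0.502.
Since 0 < η < 1, this is a necessity.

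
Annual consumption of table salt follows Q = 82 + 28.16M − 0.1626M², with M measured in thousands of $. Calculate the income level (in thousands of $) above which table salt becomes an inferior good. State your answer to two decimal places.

86.59

dQ/dM = 28.16 − 0.3252M.
The good is inferior where dQ/dM < 0. Setting dQ/dM = 0 gives M = 28.16 / 0.3252 = 86.59.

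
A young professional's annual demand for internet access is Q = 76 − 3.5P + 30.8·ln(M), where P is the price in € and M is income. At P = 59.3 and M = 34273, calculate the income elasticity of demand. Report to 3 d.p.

At P = 59.3, M = 34273: Q = 190.067.
Holding P constant, ∂Q/∂M = 30.8/M = 0.000898667.
η_M = (∂Q/∂M)·(M/Q) = 0.000898667 × (34273/190.067) = 0.162.

0.162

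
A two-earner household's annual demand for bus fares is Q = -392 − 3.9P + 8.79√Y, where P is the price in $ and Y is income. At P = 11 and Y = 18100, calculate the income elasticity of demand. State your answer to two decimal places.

At P = 11, Y = 18100: Q = 747.674.
Holding P constant, ∂Q/∂Y = 8.79/(2√Y) = 0.0326678.
η_Y = (∂Q/∂Y)·(Y/Q) = 0.0326678 × (18100/747.674) = 0.79.

0.79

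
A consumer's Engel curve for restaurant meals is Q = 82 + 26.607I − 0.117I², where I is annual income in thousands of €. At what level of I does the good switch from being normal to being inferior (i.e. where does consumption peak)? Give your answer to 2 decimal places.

dQ/dI = 26.607 − 0.234I.
The good is inferior where dQ/dI < 0. Setting dQ/dI = 0 gives I = 26.607 / 0.234 = 113.71.

113.71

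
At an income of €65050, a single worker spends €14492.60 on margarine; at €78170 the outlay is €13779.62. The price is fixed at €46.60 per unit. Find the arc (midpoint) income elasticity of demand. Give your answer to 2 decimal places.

-0.28

With a constant price, Q₁ = 14492.60/46.60 = 311.000 and Q₂ = 13779.62/46.60 = 295.700 (equivalently, work directly with expenditure since P cancels).
Midpoint %ΔQ = (13779.62 − 14492.60)/14136.11 = -0.05044; midpoint %ΔI = (78170 − 65050)/71610 = 0.18321.
η = -0.05044 / 0.18321 = -0.28.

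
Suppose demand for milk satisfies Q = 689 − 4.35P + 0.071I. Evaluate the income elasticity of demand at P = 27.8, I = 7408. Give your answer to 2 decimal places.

0.48

At P = 27.8, I = 7408: Q = 1094.038.
Holding P constant, ∂Q/∂I = 0.071.
η_I = (∂Q/∂I)·(I/Q) = 0.071 × (7408/1094.038) = 0.48.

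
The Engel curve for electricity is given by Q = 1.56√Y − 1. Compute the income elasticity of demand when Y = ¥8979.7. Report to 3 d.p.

0.503

At Y = 8979.7: Q = 146.828.
dQ/dY = 1.56/(2√Y) = 0.00823121 at this income.
η = (dQ/dY)·(Y/Q) = 0.00823121 × (8979.7/146.828) = 0.503.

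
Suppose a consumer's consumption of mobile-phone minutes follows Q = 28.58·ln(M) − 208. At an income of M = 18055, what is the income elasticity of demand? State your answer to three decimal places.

0.396

At M = 18055: Q = 72.118.
dQ/dM = 28.58/M = 0.00158294 at this income.
η = (dQ/dM)·(M/Q) = 0.00158294 × (18055/72.118) = 0.396.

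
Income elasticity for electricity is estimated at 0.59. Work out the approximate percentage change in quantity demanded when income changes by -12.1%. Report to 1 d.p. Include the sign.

%ΔQ ≈ η × %ΔI = 0.59 × (-12.1%) = -7.1%.

-7.1%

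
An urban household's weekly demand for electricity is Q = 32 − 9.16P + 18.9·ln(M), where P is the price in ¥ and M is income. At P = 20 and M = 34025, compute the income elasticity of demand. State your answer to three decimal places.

0.411

At P = 20, M = 34025: Q = 46.019.
Holding P constant, ∂Q/∂M = 18.9/M = 0.000555474.
η_M = (∂Q/∂M)·(M/Q) = 0.000555474 × (34025/46.019) = 0.411.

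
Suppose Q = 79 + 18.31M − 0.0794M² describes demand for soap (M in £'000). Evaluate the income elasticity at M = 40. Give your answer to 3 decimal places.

0.699

At M = 40: Q = 684.3600.
dQ/dM = 18.31 − 0.1588M = 11.95800.
η = (dQ/dM)·(M/Q) = 11.95800 × (40/684.3600) = 0.699.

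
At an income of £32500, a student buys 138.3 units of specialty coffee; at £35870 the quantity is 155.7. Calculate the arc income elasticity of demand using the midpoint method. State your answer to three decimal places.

1.201

ΔQ = 155.7 − 138.3 = 17.4; midpoint Q̄ = (138.3 + 155.7)/2 = 147.
ΔI = 35870 − 32500 = 3370; midpoint Ī = (32500 + 35870)/2 = 34185.
η = (ΔQ/Q̄) ÷ (ΔI/Ī) = (17.4/147) ÷ (3370/34185) = 1.201.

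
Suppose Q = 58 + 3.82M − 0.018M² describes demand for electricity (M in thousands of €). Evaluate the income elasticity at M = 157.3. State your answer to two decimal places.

At M = 157.3: Q = 213.5068.
dQ/dM = 3.82 − 0.036M = -1.84280.
η = (dQ/dM)·(M/Q) = -1.84280 × (157.3/213.5068) = -1.36.

-1.36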